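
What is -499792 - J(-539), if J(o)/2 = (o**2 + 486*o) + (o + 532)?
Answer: -556912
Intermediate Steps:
J(o) = 1064 + 2*o**2 + 974*o (J(o) = 2*((o**2 + 486*o) + (o + 532)) = 2*((o**2 + 486*o) + (532 + o)) = 2*(532 + o**2 + 487*o) = 1064 + 2*o**2 + 974*o)
-499792 - J(-539) = -499792 - (1064 + 2*(-539)**2 + 974*(-539)) = -499792 - (1064 + 2*290521 - 524986) = -499792 - (1064 + 581042 - 524986) = -499792 - 1*57120 = -499792 - 57120 = -556912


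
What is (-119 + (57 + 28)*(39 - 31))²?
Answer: 314721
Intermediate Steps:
(-119 + (57 + 28)*(39 - 31))² = (-119 + 85*8)² = (-119 + 680)² = 561² = 314721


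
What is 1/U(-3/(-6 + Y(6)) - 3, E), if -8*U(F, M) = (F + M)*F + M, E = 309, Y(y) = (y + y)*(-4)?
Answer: 2592/191861 ≈ 0.013510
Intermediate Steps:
Y(y) = -8*y (Y(y) = (2*y)*(-4) = -8*y)
U(F, M) = -M/8 - F*(F + M)/8 (U(F, M) = -((F + M)*F + M)/8 = -(F*(F + M) + M)/8 = -(M + F*(F + M))/8 = -M/8 - F*(F + M)/8)
1/U(-3/(-6 + Y(6)) - 3, E) = 1/(-⅛*309 - (-3/(-6 - 8*6) - 3)²/8 - ⅛*(-3/(-6 - 8*6) - 3)*309) = 1/(-309/8 - (-3/(-6 - 48) - 3)²/8 - ⅛*(-3/(-6 - 48) - 3)*309) = 1/(-309/8 - (-3/(-54) - 3)²/8 - ⅛*(-3/(-54) - 3)*309) = 1/(-309/8 - (-1/54*(-3) - 3)²/8 - ⅛*(-1/54*(-3) - 3)*309) = 1/(-309/8 - (1/18 - 3)²/8 - ⅛*(1/18 - 3)*309) = 1/(-309/8 - (-53/18)²/8 - ⅛*(-53/18)*309) = 1/(-309/8 - ⅛*2809/324 + 5459/48) = 1/(-309/8 - 2809/2592 + 5459/48) = 1/(191861/2592) = 2592/191861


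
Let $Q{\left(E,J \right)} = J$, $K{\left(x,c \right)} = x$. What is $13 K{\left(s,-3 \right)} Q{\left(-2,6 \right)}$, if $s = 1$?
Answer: $78$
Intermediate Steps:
$13 K{\left(s,-3 \right)} Q{\left(-2,6 \right)} = 13 \cdot 1 \cdot 6 = 13 \cdot 6 = 78$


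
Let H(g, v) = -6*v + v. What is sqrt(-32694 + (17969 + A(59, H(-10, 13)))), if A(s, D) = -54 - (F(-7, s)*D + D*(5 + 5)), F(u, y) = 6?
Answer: I*sqrt(13739) ≈ 117.21*I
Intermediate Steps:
H(g, v) = -5*v
A(s, D) = -54 - 16*D (A(s, D) = -54 - (6*D + D*(5 + 5)) = -54 - (6*D + D*10) = -54 - (6*D + 10*D) = -54 - 16*D)
sqrt(-32694 + (17969 + A(59, H(-10, 13)))) = sqrt(-32694 + (17969 + (-54 - (-80)*13))) = sqrt(-32694 + (17969 + (-54 - 16*(-65)))) = sqrt(-32694 + (17969 + (-54 + 1040))) = sqrt(-32694 + (17969 + 986)) = sqrt(-32694 + 18955) = sqrt(-13739) = I*sqrt(13739)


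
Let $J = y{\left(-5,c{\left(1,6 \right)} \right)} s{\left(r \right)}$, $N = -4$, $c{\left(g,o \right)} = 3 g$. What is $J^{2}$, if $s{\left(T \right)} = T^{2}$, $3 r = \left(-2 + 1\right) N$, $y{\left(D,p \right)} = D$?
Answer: $\frac{6400}{81} \approx 79.012$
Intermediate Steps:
$r = \frac{4}{3}$ ($r = \frac{\left(-2 + 1\right) \left(-4\right)}{3} = \frac{\left(-1\right) \left(-4\right)}{3} = \frac{1}{3} \cdot 4 = \frac{4}{3} \approx 1.3333$)
$J = - \frac{80}{9}$ ($J = - 5 \left(\frac{4}{3}\right)^{2} = \left(-5\right) \frac{16}{9} = - \frac{80}{9} \approx -8.8889$)
$J^{2} = \left(- \frac{80}{9}\right)^{2} = \frac{6400}{81}$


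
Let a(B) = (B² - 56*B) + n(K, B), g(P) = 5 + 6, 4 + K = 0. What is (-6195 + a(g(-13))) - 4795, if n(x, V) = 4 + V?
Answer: -11470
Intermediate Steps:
K = -4 (K = -4 + 0 = -4)
g(P) = 11
a(B) = 4 + B² - 55*B (a(B) = (B² - 56*B) + (4 + B) = 4 + B² - 55*B)
(-6195 + a(g(-13))) - 4795 = (-6195 + (4 + 11² - 55*11)) - 4795 = (-6195 + (4 + 121 - 605)) - 4795 = (-6195 - 480) - 4795 = -6675 - 4795 = -11470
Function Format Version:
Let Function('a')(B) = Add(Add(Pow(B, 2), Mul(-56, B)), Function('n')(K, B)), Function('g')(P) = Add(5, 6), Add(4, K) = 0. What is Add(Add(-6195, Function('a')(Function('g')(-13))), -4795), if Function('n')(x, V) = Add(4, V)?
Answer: -11470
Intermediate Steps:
K = -4 (K = Add(-4, 0) = -4)
Function('g')(P) = 11
Function('a')(B) = Add(4, Pow(B, 2), Mul(-55, B)) (Function('a')(B) = Add(Add(Pow(B, 2), Mul(-56, B)), Add(4, B)) = Add(4, Pow(B, 2), Mul(-55, B)))
Add(Add(-6195, Function('a')(Function('g')(-13))), -4795) = Add(Add(-6195, Add(4, Pow(11, 2), Mul(-55, 11))), -4795) = Add(Add(-6195, Add(4, 121, -605)), -4795) = Add(Add(-6195, -480), -4795) = Add(-6675, -4795) = -11470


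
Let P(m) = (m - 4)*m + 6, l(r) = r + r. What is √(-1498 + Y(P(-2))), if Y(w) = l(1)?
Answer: 2*I*√374 ≈ 38.678*I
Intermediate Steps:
l(r) = 2*r
P(m) = 6 + m*(-4 + m) (P(m) = (-4 + m)*m + 6 = m*(-4 + m) + 6 = 6 + m*(-4 + m))
Y(w) = 2 (Y(w) = 2*1 = 2)
√(-1498 + Y(P(-2))) = √(-1498 + 2) = √(-1496) = 2*I*√374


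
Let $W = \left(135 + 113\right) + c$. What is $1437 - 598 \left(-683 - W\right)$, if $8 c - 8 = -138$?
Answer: $\frac{1096915}{2} \approx 5.4846 \cdot 10^{5}$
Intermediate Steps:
$c = - \frac{65}{4}$ ($c = 1 + \frac{1}{8} \left(-138\right) = 1 - \frac{69}{4} = - \frac{65}{4} \approx -16.25$)
$W = \frac{927}{4}$ ($W = \left(135 + 113\right) - \frac{65}{4} = 248 - \frac{65}{4} = \frac{927}{4} \approx 231.75$)
$1437 - 598 \left(-683 - W\right) = 1437 - 598 \left(-683 - \frac{927}{4}\right) = 1437 - - \frac{1094041}{2} = 1437 + \frac{1094041}{2} = \frac{1096915}{2}$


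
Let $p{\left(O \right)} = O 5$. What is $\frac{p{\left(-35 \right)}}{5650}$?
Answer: $- \frac{7}{226} \approx -0.030973$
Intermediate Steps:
$p{\left(O \right)} = 5 O$
$\frac{p{\left(-35 \right)}}{5650} = \frac{5 \left(-35\right)}{5650} = \left(-175\right) \frac{1}{5650} = - \frac{7}{226}$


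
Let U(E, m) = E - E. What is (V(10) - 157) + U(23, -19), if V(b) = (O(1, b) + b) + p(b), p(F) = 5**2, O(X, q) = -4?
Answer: -126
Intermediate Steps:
U(E, m) = 0
p(F) = 25
V(b) = 21 + b (V(b) = (-4 + b) + 25 = 21 + b)
(V(10) - 157) + U(23, -19) = ((21 + 10) - 157) + 0 = (31 - 157) + 0 = -126 + 0 = -126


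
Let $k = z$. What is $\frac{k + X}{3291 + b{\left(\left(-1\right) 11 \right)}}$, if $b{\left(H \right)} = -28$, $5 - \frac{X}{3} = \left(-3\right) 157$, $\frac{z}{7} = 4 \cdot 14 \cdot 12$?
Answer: $\frac{6132}{3263} \approx 1.8793$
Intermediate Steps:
$z = 4704$ ($z = 7 \cdot 4 \cdot 14 \cdot 12 = 7 \cdot 56 \cdot 12 = 7 \cdot 672 = 4704$)
$X = 1428$ ($X = 15 - 3 \left(\left(-3\right) 157\right) = 15 - -1413 = 15 + 1413 = 1428$)
$k = 4704$
$\frac{k + X}{3291 + b{\left(\left(-1\right) 11 \right)}} = \frac{4704 + 1428}{3291 - 28} = \frac{6132}{3263}$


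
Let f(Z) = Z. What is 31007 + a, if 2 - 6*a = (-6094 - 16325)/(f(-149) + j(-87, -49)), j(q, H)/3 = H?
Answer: 55046605/1776 ≈ 30995.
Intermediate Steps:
j(q, H) = 3*H
a = -21827/1776 (a = ⅓ - (-6094 - 16325)/(6*(-149 + 3*(-49))) = ⅓ - (-7473)/(2*(-149 - 147)) = ⅓ - (-7473)/(2*(-296)) = ⅓ - (-7473)*(-1)/(2*296) = ⅓ - ⅙*22419/296 = ⅓ - 7473/592 = -21827/1776 ≈ -12.290)
31007 + a = 31007 - 21827/1776 = 55046605/1776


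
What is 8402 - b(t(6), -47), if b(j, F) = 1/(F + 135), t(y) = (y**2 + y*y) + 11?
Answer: 739375/88 ≈ 8402.0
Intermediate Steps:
t(y) = 11 + 2*y**2 (t(y) = (y**2 + y**2) + 11 = 2*y**2 + 11 = 11 + 2*y**2)
b(j, F) = 1/(135 + F)
8402 - b(t(6), -47) = 8402 - 1/(135 - 47) = 8402 - 1/88 = 739375/88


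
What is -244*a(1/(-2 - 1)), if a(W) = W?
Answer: 244/3 ≈ 81.333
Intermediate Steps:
-244*a(1/(-2 - 1)) = -244/(-2 - 1) = -244/(-3) = -244*(-1/3) = 244/3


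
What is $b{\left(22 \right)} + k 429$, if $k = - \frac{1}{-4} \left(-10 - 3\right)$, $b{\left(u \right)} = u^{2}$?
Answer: $- \frac{3641}{4} \approx -910.25$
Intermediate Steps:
$k = - \frac{13}{4}$ ($k = \left(-1\right) \left(- \frac{1}{4}\right) \left(-13\right) = \frac{1}{4} \left(-13\right) = - \frac{13}{4} \approx -3.25$)
$b{\left(22 \right)} + k 429 = 22^{2} - \frac{5577}{4} = 484 - \frac{5577}{4} = - \frac{3641}{4}$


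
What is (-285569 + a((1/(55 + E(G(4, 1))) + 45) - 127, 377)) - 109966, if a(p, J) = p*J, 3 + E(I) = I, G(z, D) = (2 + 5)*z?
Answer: -34115543/80 ≈ -4.2644e+5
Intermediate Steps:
G(z, D) = 7*z
E(I) = -3 + I
a(p, J) = J*p
(-285569 + a((1/(55 + E(G(4, 1))) + 45) - 127, 377)) - 109966 = (-285569 + 377*((1/(55 + (-3 + 7*4)) + 45) - 127)) - 109966 = (-285569 + 377*((1/(55 + (-3 + 28)) + 45) - 127)) - 109966 = (-285569 + 377*((1/(55 + 25) + 45) - 127)) - 109966 = (-285569 + 377*((1/80 + 45) - 127)) - 109966 = (-285569 + 377*(3601/80 - 127)) - 109966 = (-285569 + 377*(-6559/80)) - 109966 = (-285569 - 2472743/80) - 109966 = -25318263/80 - 109966 = -34115543/80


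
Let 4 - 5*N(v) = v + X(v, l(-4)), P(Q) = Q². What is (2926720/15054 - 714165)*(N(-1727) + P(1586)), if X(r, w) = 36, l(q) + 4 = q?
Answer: -13519702268022325/7527 ≈ -1.7962e+12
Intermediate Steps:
l(q) = -4 + q
N(v) = -32/5 - v/5 (N(v) = ⅘ - (v + 36)/5 = ⅘ - (36 + v)/5 = ⅘ + (-36/5 - v/5) = -32/5 - v/5)
(2926720/15054 - 714165)*(N(-1727) + P(1586)) = (2926720/15054 - 714165)*((-32/5 - ⅕*(-1727)) + 1586²) = (2926720*(1/15054) - 714165)*((-32/5 + 1727/5) + 2515396) = (1463360/7527 - 714165)*(339 + 2515396) = -5374056595/7527*2515735 = -13519702268022325/7527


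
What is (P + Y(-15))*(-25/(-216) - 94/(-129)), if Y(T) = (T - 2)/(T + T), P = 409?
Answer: 96366941/278640 ≈ 345.85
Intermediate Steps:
Y(T) = (-2 + T)/(2*T) (Y(T) = (-2 + T)/((2*T)) = (-2 + T)*(1/(2*T)) = (-2 + T)/(2*T))
(P + Y(-15))*(-25/(-216) - 94/(-129)) = (409 + (½)*(-2 - 15)/(-15))*(-25/(-216) - 94/(-129)) = (409 + (½)*(-1/15)*(-17))*(-25*(-1/216) - 94*(-1/129)) = (409 + 17/30)*(25/216 + 94/129) = (12287/30)*(7843/9288) = 96366941/278640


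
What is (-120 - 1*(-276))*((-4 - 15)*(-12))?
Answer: 35568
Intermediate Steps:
(-120 - 1*(-276))*((-4 - 15)*(-12)) = (-120 + 276)*(-19*(-12)) = 156*228 = 35568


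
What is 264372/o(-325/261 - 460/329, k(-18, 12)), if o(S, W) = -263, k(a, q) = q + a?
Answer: -264372/263 ≈ -1005.2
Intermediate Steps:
k(a, q) = a + q
264372/o(-325/261 - 460/329, k(-18, 12)) = 264372/(-263) = 264372*(-1/263) = -264372/263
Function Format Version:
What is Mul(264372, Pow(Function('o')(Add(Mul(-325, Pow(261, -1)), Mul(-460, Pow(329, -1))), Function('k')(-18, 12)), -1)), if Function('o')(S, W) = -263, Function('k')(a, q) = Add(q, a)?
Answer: Rational(-264372, 263) ≈ -1005.2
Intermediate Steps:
Function('k')(a, q) = Add(a, q)
Mul(264372, Pow(Function('o')(Add(Mul(-325, Pow(261, -1)), Mul(-460, Pow(329, -1))), Function('k')(-18, 12)), -1)) = Mul(264372, Pow(-263, -1)) = Mul(264372, Rational(-1, 263)) = Rational(-264372, 263)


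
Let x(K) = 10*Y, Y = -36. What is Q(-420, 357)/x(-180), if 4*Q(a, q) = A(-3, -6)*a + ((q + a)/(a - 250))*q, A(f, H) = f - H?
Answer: 91301/107200 ≈ 0.85169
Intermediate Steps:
Q(a, q) = 3*a/4 + q*(a + q)/(4*(-250 + a)) (Q(a, q) = ((-3 - 1*(-6))*a + ((q + a)/(a - 250))*q)/4 = ((-3 + 6)*a + ((a + q)/(-250 + a))*q)/4 = (3*a + ((a + q)/(-250 + a))*q)/4 = (3*a + q*(a + q)/(-250 + a))/4 = 3*a/4 + q*(a + q)/(4*(-250 + a)))
x(K) = -360 (x(K) = 10*(-36) = -360)
Q(-420, 357)/x(-180) = ((357² - 750*(-420) + 3*(-420)² - 420*357)/(4*(-250 - 420)))/(-360) = ((¼)*(127449 + 315000 + 3*176400 - 149940)/(-670))*(-1/360) = ((¼)*(-1/670)*(127449 + 315000 + 529200 - 149940))*(-1/360) = ((¼)*(-1/670)*821709)*(-1/360) = -821709/2680*(-1/360) = 91301/107200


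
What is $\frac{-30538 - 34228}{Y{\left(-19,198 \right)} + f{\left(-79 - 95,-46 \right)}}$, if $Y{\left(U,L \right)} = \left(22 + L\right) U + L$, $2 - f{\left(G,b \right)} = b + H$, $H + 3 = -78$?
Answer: $\frac{64766}{3853} \approx 16.809$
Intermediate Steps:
$H = -81$ ($H = -3 - 78 = -81$)
$f{\left(G,b \right)} = 83 - b$ ($f{\left(G,b \right)} = 2 - \left(b - 81\right) = 2 - \left(-81 + b\right) = 83 - b$)
$Y{\left(U,L \right)} = L + U \left(22 + L\right)$ ($Y{\left(U,L \right)} = U \left(22 + L\right) + L = L + U \left(22 + L\right)$)
$\frac{-30538 - 34228}{Y{\left(-19,198 \right)} + f{\left(-79 - 95,-46 \right)}} = \frac{-30538 - 34228}{\left(198 + 22 \left(-19\right) + 198 \left(-19\right)\right) + \left(83 - -46\right)} = - \frac{64766}{\left(198 - 418 - 3762\right) + \left(83 + 46\right)} = - \frac{64766}{-3982 + 129} = - \frac{64766}{-3853} = \left(-64766\right) \left(- \frac{1}{3853}\right) = \frac{64766}{3853}$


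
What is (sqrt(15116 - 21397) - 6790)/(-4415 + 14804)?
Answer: -6790/10389 + I*sqrt(6281)/10389 ≈ -0.65358 + 0.0076285*I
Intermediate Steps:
(sqrt(15116 - 21397) - 6790)/(-4415 + 14804) = (sqrt(-6281) - 6790)/10389 = (I*sqrt(6281) - 6790)*(1/10389) = (-6790 + I*sqrt(6281))*(1/10389) = -6790/10389 + I*sqrt(6281)/10389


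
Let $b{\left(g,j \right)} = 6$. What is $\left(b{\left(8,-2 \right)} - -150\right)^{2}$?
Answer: $24336$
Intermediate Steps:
$\left(b{\left(8,-2 \right)} - -150\right)^{2} = \left(6 - -150\right)^{2} = \left(6 + 150\right)^{2} = 156^{2} = 24336$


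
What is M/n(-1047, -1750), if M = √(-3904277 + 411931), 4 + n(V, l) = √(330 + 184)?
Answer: I*√448766461/249 + 2*I*√3492346/249 ≈ 100.09*I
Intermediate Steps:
n(V, l) = -4 + √514 (n(V, l) = -4 + √(330 + 184) = -4 + √514)
M = I*√3492346 (M = √(-3492346) = I*√3492346 ≈ 1868.8*I)
M/n(-1047, -1750) = (I*√3492346)/(-4 + √514) = I*√3492346/(-4 + √514)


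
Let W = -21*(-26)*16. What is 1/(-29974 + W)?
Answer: -1/21238 ≈ -4.7085e-5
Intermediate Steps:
W = 8736 (W = 546*16 = 8736)
1/(-29974 + W) = 1/(-29974 + 8736) = 1/(-21238) = -1/21238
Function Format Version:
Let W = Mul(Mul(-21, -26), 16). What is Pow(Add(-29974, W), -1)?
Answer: Rational(-1, 21238) ≈ -4.7085e-5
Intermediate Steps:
W = 8736 (W = Mul(546, 16) = 8736)
Pow(Add(-29974, W), -1) = Pow(Add(-29974, 8736), -1) = Pow(-21238, -1) = Rational(-1, 21238)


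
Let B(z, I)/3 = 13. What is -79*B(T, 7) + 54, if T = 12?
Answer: -3027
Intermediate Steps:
B(z, I) = 39 (B(z, I) = 3*13 = 39)
-79*B(T, 7) + 54 = -79*39 + 54 = -3081 + 54 = -3027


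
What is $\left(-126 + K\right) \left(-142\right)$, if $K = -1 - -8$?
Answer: $16898$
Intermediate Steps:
$K = 7$ ($K = -1 + 8 = 7$)
$\left(-126 + K\right) \left(-142\right) = \left(-126 + 7\right) \left(-142\right) = \left(-119\right) \left(-142\right) = 16898$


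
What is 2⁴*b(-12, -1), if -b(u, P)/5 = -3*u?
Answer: -2880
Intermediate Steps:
b(u, P) = 15*u (b(u, P) = -(-15)*u = 15*u)
2⁴*b(-12, -1) = 2⁴*(15*(-12)) = 16*(-180) = -2880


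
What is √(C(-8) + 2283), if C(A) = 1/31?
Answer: √2193994/31 ≈ 47.781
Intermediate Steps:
C(A) = 1/31
√(C(-8) + 2283) = √(1/31 + 2283) = √(70774/31) = √2193994/31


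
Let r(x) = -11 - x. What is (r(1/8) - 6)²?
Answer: 18769/64 ≈ 293.27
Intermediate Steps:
(r(1/8) - 6)² = ((-11 - 1/8) - 6)² = ((-11 - 1*⅛) - 6)² = ((-11 - ⅛) - 6)² = (-89/8 - 6)² = (-137/8)² = 18769/64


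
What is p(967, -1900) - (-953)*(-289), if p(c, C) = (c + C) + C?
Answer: -278250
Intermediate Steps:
p(c, C) = c + 2*C (p(c, C) = (C + c) + C = c + 2*C)
p(967, -1900) - (-953)*(-289) = (967 + 2*(-1900)) - (-953)*(-289) = (967 - 3800) - 1*275417 = -2833 - 275417 = -278250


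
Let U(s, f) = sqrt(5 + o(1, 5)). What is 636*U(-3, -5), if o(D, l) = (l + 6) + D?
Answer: 636*sqrt(17) ≈ 2622.3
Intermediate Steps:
o(D, l) = 6 + D + l (o(D, l) = (6 + l) + D = 6 + D + l)
U(s, f) = sqrt(17) (U(s, f) = sqrt(5 + (6 + 1 + 5)) = sqrt(5 + 12) = sqrt(17))
636*U(-3, -5) = 636*sqrt(17)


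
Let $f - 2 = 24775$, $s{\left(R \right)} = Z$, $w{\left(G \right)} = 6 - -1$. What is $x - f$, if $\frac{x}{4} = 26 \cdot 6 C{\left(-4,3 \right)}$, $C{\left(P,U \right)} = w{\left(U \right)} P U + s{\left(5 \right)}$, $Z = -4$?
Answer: $-79689$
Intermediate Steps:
$w{\left(G \right)} = 7$ ($w{\left(G \right)} = 6 + 1 = 7$)
$s{\left(R \right)} = -4$
$f = 24777$ ($f = 2 + 24775 = 24777$)
$C{\left(P,U \right)} = -4 + 7 P U$ ($C{\left(P,U \right)} = 7 P U - 4 = -4 + 7 P U$)
$x = -54912$ ($x = 4 \cdot 26 \cdot 6 \left(-4 + 7 \left(-4\right) 3\right) = 4 \cdot 156 \left(-4 - 84\right) = 4 \cdot 156 \left(-88\right) = 4 \left(-13728\right) = -54912$)
$x - f = -54912 - 24777 = -79689$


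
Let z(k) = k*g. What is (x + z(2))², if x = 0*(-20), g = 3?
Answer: 36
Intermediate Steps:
z(k) = 3*k (z(k) = k*3 = 3*k)
x = 0
(x + z(2))² = (0 + 3*2)² = (0 + 6)² = 6² = 36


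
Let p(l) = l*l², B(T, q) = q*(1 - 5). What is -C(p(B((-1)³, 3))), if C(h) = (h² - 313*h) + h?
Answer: -3525120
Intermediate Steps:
B(T, q) = -4*q (B(T, q) = q*(-4) = -4*q)
p(l) = l³
C(h) = h² - 312*h
-C(p(B((-1)³, 3))) = -(-4*3)³*(-312 + (-4*3)³) = -(-12)³*(-312 + (-12)³) = -(-1728)*(-312 - 1728) = -(-1728)*(-2040) = -1*3525120 = -3525120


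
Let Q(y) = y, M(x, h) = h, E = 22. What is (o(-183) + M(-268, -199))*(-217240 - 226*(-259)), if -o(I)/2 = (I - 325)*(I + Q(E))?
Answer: 25992075150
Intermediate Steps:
o(I) = -2*(-325 + I)*(22 + I) (o(I) = -2*(I - 325)*(I + 22) = -2*(-325 + I)*(22 + I))
(o(-183) + M(-268, -199))*(-217240 - 226*(-259)) = ((14300 - 2*(-183)**2 + 606*(-183)) - 199)*(-217240 - 226*(-259)) = ((14300 - 2*33489 - 110898) - 199)*(-217240 + 58534) = ((14300 - 66978 - 110898) - 199)*(-158706) = (-163576 - 199)*(-158706) = -163775*(-158706) = 25992075150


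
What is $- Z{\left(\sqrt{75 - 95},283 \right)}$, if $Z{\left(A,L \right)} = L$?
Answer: $-283$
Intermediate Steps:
$- Z{\left(\sqrt{75 - 95},283 \right)} = \left(-1\right) 283 = -283$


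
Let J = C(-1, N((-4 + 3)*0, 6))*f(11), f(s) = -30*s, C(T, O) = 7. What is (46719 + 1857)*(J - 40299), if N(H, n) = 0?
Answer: -2069774784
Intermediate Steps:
J = -2310 (J = 7*(-30*11) = 7*(-330) = -2310)
(46719 + 1857)*(J - 40299) = (46719 + 1857)*(-2310 - 40299) = 48576*(-42609) = -2069774784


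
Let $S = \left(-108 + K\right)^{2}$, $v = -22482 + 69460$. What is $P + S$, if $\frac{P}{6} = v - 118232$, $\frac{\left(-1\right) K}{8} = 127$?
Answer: $835852$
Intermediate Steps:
$v = 46978$
$K = -1016$ ($K = \left(-8\right) 127 = -1016$)
$S = 1263376$ ($S = \left(-108 - 1016\right)^{2} = \left(-1124\right)^{2} = 1263376$)
$P = -427524$ ($P = 6 \left(46978 - 118232\right) = 6 \left(-71254\right) = -427524$)
$P + S = -427524 + 1263376 = 835852$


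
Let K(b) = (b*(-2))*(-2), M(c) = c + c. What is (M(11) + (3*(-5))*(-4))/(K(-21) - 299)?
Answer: -82/383 ≈ -0.21410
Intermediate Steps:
M(c) = 2*c
K(b) = 4*b (K(b) = -2*b*(-2) = 4*b)
(M(11) + (3*(-5))*(-4))/(K(-21) - 299) = (2*11 + (3*(-5))*(-4))/(4*(-21) - 299) = (22 - 15*(-4))/(-84 - 299) = (22 + 60)/(-383) = 82*(-1/383) = -82/383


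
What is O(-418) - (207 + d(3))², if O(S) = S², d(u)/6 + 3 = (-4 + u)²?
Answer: 136699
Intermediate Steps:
d(u) = -18 + 6*(-4 + u)²
O(-418) - (207 + d(3))² = (-418)² - (207 + (-18 + 6*(-4 + 3)²))² = 174724 - (207 + (-18 + 6*(-1)²))² = 174724 - (207 + (-18 + 6*1))² = 174724 - (207 + (-18 + 6))² = 174724 - (207 - 12)² = 174724 - 1*195² = 174724 - 1*38025 = 174724 - 38025 = 136699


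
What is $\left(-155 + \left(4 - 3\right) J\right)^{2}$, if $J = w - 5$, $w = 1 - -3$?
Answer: $24336$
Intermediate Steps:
$w = 4$ ($w = 1 + 3 = 4$)
$J = -1$ ($J = 4 - 5 = -1$)
$\left(-155 + \left(4 - 3\right) J\right)^{2} = \left(-155 + \left(4 - 3\right) \left(-1\right)\right)^{2} = \left(-155 + 1 \left(-1\right)\right)^{2} = \left(-155 - 1\right)^{2} = \left(-156\right)^{2} = 24336$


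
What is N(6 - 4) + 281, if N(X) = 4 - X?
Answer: 283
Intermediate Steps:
N(6 - 4) + 281 = (4 - (6 - 4)) + 281 = (4 - 1*2) + 281 = (4 - 2) + 281 = 2 + 281 = 283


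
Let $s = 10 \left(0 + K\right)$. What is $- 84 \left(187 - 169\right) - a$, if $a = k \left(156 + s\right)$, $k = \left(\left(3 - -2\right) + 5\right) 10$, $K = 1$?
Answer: $-18112$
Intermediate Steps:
$s = 10$ ($s = 10 \left(0 + 1\right) = 10 \cdot 1 = 10$)
$k = 100$ ($k = \left(\left(3 + 2\right) + 5\right) 10 = \left(5 + 5\right) 10 = 10 \cdot 10 = 100$)
$a = 16600$ ($a = 100 \left(156 + 10\right) = 100 \cdot 166 = 16600$)
$- 84 \left(187 - 169\right) - a = - 84 \left(187 - 169\right) - 16600 = \left(-84\right) 18 - 16600 = -1512 - 16600 = -18112$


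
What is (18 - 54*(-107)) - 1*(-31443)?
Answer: 37239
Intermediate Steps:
(18 - 54*(-107)) - 1*(-31443) = (18 + 5778) + 31443 = 5796 + 31443 = 37239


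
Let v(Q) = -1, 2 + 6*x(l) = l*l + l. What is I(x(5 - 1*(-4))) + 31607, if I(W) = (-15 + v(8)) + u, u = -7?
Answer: 31584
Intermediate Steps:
x(l) = -⅓ + l/6 + l²/6 (x(l) = -⅓ + (l*l + l)/6 = -⅓ + (l² + l)/6 = -⅓ + (l + l²)/6 = -⅓ + (l/6 + l²/6) = -⅓ + l/6 + l²/6)
I(W) = -23 (I(W) = (-15 - 1) - 7 = -16 - 7 = -23)
I(x(5 - 1*(-4))) + 31607 = -23 + 31607 = 31584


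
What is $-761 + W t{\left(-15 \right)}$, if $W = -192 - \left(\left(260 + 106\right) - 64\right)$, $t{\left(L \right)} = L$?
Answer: $6649$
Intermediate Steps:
$W = -494$ ($W = -192 - \left(366 - 64\right) = -192 - 302 = -494$)
$-761 + W t{\left(-15 \right)} = -761 - -7410 = -761 + 7410 = 6649$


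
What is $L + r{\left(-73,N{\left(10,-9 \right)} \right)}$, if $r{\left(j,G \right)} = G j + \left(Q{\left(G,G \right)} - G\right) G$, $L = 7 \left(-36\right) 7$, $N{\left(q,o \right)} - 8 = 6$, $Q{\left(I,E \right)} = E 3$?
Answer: $-2394$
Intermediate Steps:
$Q{\left(I,E \right)} = 3 E$
$N{\left(q,o \right)} = 14$ ($N{\left(q,o \right)} = 8 + 6 = 14$)
$L = -1764$ ($L = \left(-252\right) 7 = -1764$)
$r{\left(j,G \right)} = 2 G^{2} + G j$ ($r{\left(j,G \right)} = G j + \left(3 G - G\right) G = G j + 2 G G = G j + 2 G^{2} = 2 G^{2} + G j$)
$L + r{\left(-73,N{\left(10,-9 \right)} \right)} = -1764 + 14 \left(-73 + 2 \cdot 14\right) = -1764 + 14 \left(-73 + 28\right) = -1764 + 14 \left(-45\right) = -1764 - 630 = -2394$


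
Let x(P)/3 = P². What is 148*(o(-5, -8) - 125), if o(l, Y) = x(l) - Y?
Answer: -6216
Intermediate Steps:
x(P) = 3*P²
o(l, Y) = -Y + 3*l² (o(l, Y) = 3*l² - Y = -Y + 3*l²)
148*(o(-5, -8) - 125) = 148*((-1*(-8) + 3*(-5)²) - 125) = 148*((8 + 3*25) - 125) = 148*((8 + 75) - 125) = 148*(83 - 125) = 148*(-42) = -6216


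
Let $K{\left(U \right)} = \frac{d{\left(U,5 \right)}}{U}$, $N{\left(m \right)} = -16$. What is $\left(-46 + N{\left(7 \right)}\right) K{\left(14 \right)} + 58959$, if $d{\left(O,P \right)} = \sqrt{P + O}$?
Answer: $58959 - \frac{31 \sqrt{19}}{7} \approx 58940.0$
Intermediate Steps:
$d{\left(O,P \right)} = \sqrt{O + P}$
$K{\left(U \right)} = \frac{\sqrt{5 + U}}{U}$ ($K{\left(U \right)} = \frac{\sqrt{U + 5}}{U} = \frac{\sqrt{5 + U}}{U}$)
$\left(-46 + N{\left(7 \right)}\right) K{\left(14 \right)} + 58959 = \left(-46 - 16\right) \frac{\sqrt{5 + 14}}{14} + 58959 = - 62 \frac{\sqrt{19}}{14} + 58959 = - \frac{31 \sqrt{19}}{7} + 58959 = 58959 - \frac{31 \sqrt{19}}{7}$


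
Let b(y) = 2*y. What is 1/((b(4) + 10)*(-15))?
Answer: -1/270 ≈ -0.0037037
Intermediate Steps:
1/((b(4) + 10)*(-15)) = 1/((2*4 + 10)*(-15)) = 1/((8 + 10)*(-15)) = 1/(18*(-15)) = 1/(-270) = -1/270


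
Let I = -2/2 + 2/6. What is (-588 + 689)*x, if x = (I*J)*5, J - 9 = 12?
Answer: -7070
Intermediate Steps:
J = 21 (J = 9 + 12 = 21)
I = -⅔ (I = -2*½ + 2*(⅙) = -1 + ⅓ = -⅔ ≈ -0.66667)
x = -70 (x = -⅔*21*5 = -14*5 = -70)
(-588 + 689)*x = (-588 + 689)*(-70) = 101*(-70) = -7070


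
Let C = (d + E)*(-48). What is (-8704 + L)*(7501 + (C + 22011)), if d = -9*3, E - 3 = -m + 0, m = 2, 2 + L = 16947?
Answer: 253493160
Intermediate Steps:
L = 16945 (L = -2 + 16947 = 16945)
E = 1 (E = 3 + (-1*2 + 0) = 3 + (-2 + 0) = 3 - 2 = 1)
d = -27
C = 1248 (C = (-27 + 1)*(-48) = -26*(-48) = 1248)
(-8704 + L)*(7501 + (C + 22011)) = (-8704 + 16945)*(7501 + (1248 + 22011)) = 8241*(7501 + 23259) = 8241*30760 = 253493160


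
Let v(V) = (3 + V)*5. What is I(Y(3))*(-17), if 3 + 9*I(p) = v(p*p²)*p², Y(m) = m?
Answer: -7633/3 ≈ -2544.3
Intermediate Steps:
v(V) = 15 + 5*V
I(p) = -⅓ + p²*(15 + 5*p³)/9 (I(p) = -⅓ + ((15 + 5*(p*p²))*p²)/9 = -⅓ + ((15 + 5*p³)*p²)/9 = -⅓ + (p²*(15 + 5*p³))/9 = -⅓ + p²*(15 + 5*p³)/9)
I(Y(3))*(-17) = (-⅓ + (5/9)*3²*(3 + 3³))*(-17) = (-⅓ + (5/9)*9*(3 + 27))*(-17) = (-⅓ + (5/9)*9*30)*(-17) = (-⅓ + 150)*(-17) = (449/3)*(-17) = -7633/3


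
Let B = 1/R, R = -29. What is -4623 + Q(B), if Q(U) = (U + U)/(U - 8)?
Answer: -1077157/233 ≈ -4623.0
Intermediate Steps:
B = -1/29 (B = 1/(-29) = -1/29 ≈ -0.034483)
Q(U) = 2*U/(-8 + U) (Q(U) = (2*U)/(-8 + U) = 2*U/(-8 + U))
-4623 + Q(B) = -4623 + 2*(-1/29)/(-8 - 1/29) = -4623 + 2*(-1/29)/(-233/29) = -4623 + 2*(-1/29)*(-29/233) = -4623 + 2/233 = -1077157/233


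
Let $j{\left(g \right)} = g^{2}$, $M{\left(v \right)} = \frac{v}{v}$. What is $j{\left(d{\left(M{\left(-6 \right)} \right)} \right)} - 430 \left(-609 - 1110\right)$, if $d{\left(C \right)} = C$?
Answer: $739171$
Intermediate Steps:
$M{\left(v \right)} = 1$
$j{\left(d{\left(M{\left(-6 \right)} \right)} \right)} - 430 \left(-609 - 1110\right) = 1^{2} - 430 \left(-609 - 1110\right) = 1 - -739170 = 1 + 739170 = 739171$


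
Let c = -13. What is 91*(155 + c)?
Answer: 12922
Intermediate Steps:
91*(155 + c) = 91*(155 - 13) = 91*142 = 12922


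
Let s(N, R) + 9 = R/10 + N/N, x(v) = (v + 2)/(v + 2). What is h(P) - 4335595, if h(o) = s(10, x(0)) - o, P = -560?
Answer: -43350429/10 ≈ -4.3350e+6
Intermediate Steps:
x(v) = 1 (x(v) = (2 + v)/(2 + v) = 1)
s(N, R) = -8 + R/10 (s(N, R) = -9 + (R/10 + N/N) = -9 + (R*(1/10) + 1) = -9 + (R/10 + 1) = -9 + (1 + R/10) = -8 + R/10)
h(o) = -79/10 - o (h(o) = (-8 + (1/10)*1) - o = (-8 + 1/10) - o = -79/10 - o)
h(P) - 4335595 = (-79/10 - 1*(-560)) - 4335595 = (-79/10 + 560) - 4335595 = 5521/10 - 4335595 = -43350429/10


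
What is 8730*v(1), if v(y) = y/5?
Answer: 1746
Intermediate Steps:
v(y) = y/5
8730*v(1) = 8730*((⅕)*1) = 8730*(⅕) = 1746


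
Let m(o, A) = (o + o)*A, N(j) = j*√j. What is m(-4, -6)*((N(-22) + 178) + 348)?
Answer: 25248 - 1056*I*√22 ≈ 25248.0 - 4953.1*I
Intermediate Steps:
N(j) = j^(3/2)
m(o, A) = 2*A*o (m(o, A) = (2*o)*A = 2*A*o)
m(-4, -6)*((N(-22) + 178) + 348) = (2*(-6)*(-4))*(((-22)^(3/2) + 178) + 348) = 48*((-22*I*√22 + 178) + 348) = 48*((178 - 22*I*√22) + 348) = 48*(526 - 22*I*√22) = 25248 - 1056*I*√22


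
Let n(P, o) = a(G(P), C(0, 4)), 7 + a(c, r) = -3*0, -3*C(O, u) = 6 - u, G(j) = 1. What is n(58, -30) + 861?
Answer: 854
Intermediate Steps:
C(O, u) = -2 + u/3 (C(O, u) = -(6 - u)/3 = -2 + u/3)
a(c, r) = -7 (a(c, r) = -7 - 3*0 = -7 + 0 = -7)
n(P, o) = -7
n(58, -30) + 861 = -7 + 861 = 854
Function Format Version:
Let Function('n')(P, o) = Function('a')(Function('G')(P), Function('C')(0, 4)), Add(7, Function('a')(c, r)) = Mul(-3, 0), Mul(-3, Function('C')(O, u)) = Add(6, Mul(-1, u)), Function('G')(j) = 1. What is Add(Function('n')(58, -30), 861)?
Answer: 854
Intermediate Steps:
Function('C')(O, u) = Add(-2, Mul(Rational(1, 3), u)) (Function('C')(O, u) = Mul(Rational(-1, 3), Add(6, Mul(-1, u))) = Add(-2, Mul(Rational(1, 3), u)))
Function('a')(c, r) = -7 (Function('a')(c, r) = Add(-7, Mul(-3, 0)) = Add(-7, 0) = -7)
Function('n')(P, o) = -7
Add(Function('n')(58, -30), 861) = Add(-7, 861) = 854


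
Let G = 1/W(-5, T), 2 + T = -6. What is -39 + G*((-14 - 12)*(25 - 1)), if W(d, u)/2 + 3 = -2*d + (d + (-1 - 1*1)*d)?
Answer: -65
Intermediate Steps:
T = -8 (T = -2 - 6 = -8)
W(d, u) = -6 - 6*d (W(d, u) = -6 + 2*(-2*d + (d + (-1 - 1*1)*d)) = -6 + 2*(-2*d + (d + (-1 - 1)*d)) = -6 + 2*(-2*d + (d - 2*d)) = -6 + 2*(-2*d - d) = -6 + 2*(-3*d) = -6 - 6*d)
G = 1/24 (G = 1/(-6 - 6*(-5)) = 1/(-6 + 30) = 1/24 ≈ 0.041667)
-39 + G*((-14 - 12)*(25 - 1)) = -39 + ((-14 - 12)*(25 - 1))/24 = -39 + (-26*24)/24 = -39 + (1/24)*(-624) = -39 - 26 = -65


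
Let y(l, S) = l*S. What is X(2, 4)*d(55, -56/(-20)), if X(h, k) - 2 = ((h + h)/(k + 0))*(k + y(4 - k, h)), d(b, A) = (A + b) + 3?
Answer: 1824/5 ≈ 364.80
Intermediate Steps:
d(b, A) = 3 + A + b
y(l, S) = S*l
X(h, k) = 2 + 2*h*(k + h*(4 - k))/k (X(h, k) = 2 + ((h + h)/(k + 0))*(k + h*(4 - k)) = 2 + ((2*h)/k)*(k + h*(4 - k)) = 2 + (2*h/k)*(k + h*(4 - k)) = 2 + 2*h*(k + h*(4 - k))/k)
X(2, 4)*d(55, -56/(-20)) = (2*(4*(1 + 2) + 2**2*(4 - 1*4))/4)*(3 - 56/(-20) + 55) = (2*(1/4)*(4*3 + 4*(4 - 4)))*(3 - 56*(-1/20) + 55) = (2*(1/4)*(12 + 4*0))*(3 + 14/5 + 55) = (2*(1/4)*(12 + 0))*(304/5) = (2*(1/4)*12)*(304/5) = 6*(304/5) = 1824/5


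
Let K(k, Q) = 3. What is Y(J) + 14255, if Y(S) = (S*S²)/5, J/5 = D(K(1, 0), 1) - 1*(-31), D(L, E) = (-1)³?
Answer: 689255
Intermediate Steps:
D(L, E) = -1
J = 150 (J = 5*(-1 - 1*(-31)) = 5*(-1 + 31) = 5*30 = 150)
Y(S) = S³/5 (Y(S) = S³*(⅕) = S³/5)
Y(J) + 14255 = (⅕)*150³ + 14255 = (⅕)*3375000 + 14255 = 675000 + 14255 = 689255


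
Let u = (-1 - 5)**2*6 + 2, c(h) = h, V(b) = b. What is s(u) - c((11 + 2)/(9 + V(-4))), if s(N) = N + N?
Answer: 2167/5 ≈ 433.40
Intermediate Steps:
u = 218 (u = (-6)**2*6 + 2 = 36*6 + 2 = 216 + 2 = 218)
s(N) = 2*N
s(u) - c((11 + 2)/(9 + V(-4))) = 2*218 - (11 + 2)/(9 - 4) = 436 - 13/5 = 2167/5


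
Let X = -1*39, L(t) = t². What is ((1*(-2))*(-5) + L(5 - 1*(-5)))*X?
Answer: -4290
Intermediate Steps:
X = -39
((1*(-2))*(-5) + L(5 - 1*(-5)))*X = ((1*(-2))*(-5) + (5 - 1*(-5))²)*(-39) = (-2*(-5) + (5 + 5)²)*(-39) = (10 + 10²)*(-39) = (10 + 100)*(-39) = 110*(-39) = -4290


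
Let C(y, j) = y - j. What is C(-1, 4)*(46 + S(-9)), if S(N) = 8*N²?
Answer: -3470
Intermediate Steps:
C(-1, 4)*(46 + S(-9)) = (-1 - 1*4)*(46 + 8*(-9)²) = (-1 - 4)*(46 + 8*81) = -5*(46 + 648) = -5*694 = -3470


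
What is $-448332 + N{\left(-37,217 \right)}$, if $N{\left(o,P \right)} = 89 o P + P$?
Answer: $-1162696$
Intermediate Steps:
$N{\left(o,P \right)} = P + 89 P o$ ($N{\left(o,P \right)} = 89 P o + P = P + 89 P o$)
$-448332 + N{\left(-37,217 \right)} = -448332 + 217 \left(1 + 89 \left(-37\right)\right) = -448332 + 217 \left(1 - 3293\right) = -448332 + 217 \left(-3292\right) = -448332 - 714364 = -1162696$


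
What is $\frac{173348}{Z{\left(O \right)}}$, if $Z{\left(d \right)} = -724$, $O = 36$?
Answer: $- \frac{43337}{181} \approx -239.43$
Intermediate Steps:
$\frac{173348}{Z{\left(O \right)}} = \frac{173348}{-724} = 173348 \left(- \frac{1}{724}\right) = - \frac{43337}{181}$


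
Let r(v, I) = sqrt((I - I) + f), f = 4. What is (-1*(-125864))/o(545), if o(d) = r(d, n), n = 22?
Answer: 62932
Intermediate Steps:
r(v, I) = 2 (r(v, I) = sqrt((I - I) + 4) = sqrt(0 + 4) = sqrt(4) = 2)
o(d) = 2
(-1*(-125864))/o(545) = -1*(-125864)/2 = 125864*(1/2) = 62932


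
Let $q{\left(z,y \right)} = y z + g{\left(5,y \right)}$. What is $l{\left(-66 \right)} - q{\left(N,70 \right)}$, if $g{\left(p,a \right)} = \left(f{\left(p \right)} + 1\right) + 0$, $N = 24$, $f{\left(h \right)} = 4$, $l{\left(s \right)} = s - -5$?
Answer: $-1746$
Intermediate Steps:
$l{\left(s \right)} = 5 + s$ ($l{\left(s \right)} = s + 5 = 5 + s$)
$g{\left(p,a \right)} = 5$ ($g{\left(p,a \right)} = \left(4 + 1\right) + 0 = 5 + 0 = 5$)
$q{\left(z,y \right)} = 5 + y z$ ($q{\left(z,y \right)} = y z + 5 = 5 + y z$)
$l{\left(-66 \right)} - q{\left(N,70 \right)} = \left(5 - 66\right) - \left(5 + 70 \cdot 24\right) = -61 - \left(5 + 1680\right) = -61 - 1685 = -1746$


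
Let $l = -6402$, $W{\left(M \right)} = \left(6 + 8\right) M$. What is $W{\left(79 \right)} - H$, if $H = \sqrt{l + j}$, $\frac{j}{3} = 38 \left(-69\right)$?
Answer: $1106 - 2 i \sqrt{3567} \approx 1106.0 - 119.45 i$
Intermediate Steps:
$W{\left(M \right)} = 14 M$
$j = -7866$ ($j = 3 \cdot 38 \left(-69\right) = 3 \left(-2622\right) = -7866$)
$H = 2 i \sqrt{3567}$ ($H = \sqrt{-6402 - 7866} = \sqrt{-14268} = 2 i \sqrt{3567} \approx 119.45 i$)
$W{\left(79 \right)} - H = 14 \cdot 79 - 2 i \sqrt{3567} = 1106 - 2 i \sqrt{3567}$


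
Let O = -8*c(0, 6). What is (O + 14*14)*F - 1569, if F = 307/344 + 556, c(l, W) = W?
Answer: 6953193/86 ≈ 80851.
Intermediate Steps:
F = 191571/344 (F = 307*(1/344) + 556 = 307/344 + 556 = 191571/344 ≈ 556.89)
O = -48 (O = -8*6 = -48)
(O + 14*14)*F - 1569 = (-48 + 14*14)*(191571/344) - 1569 = (-48 + 196)*(191571/344) - 1569 = 148*(191571/344) - 1569 = 7088127/86 - 1569 = 6953193/86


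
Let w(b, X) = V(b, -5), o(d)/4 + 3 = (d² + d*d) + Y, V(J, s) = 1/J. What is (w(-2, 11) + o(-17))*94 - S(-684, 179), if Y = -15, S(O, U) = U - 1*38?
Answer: 210372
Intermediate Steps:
S(O, U) = -38 + U (S(O, U) = U - 38 = -38 + U)
o(d) = -72 + 8*d² (o(d) = -12 + 4*((d² + d*d) - 15) = -12 + 4*((d² + d²) - 15) = -12 + 4*(2*d² - 15) = -12 + 4*(-15 + 2*d²) = -12 + (-60 + 8*d²) = -72 + 8*d²)
w(b, X) = 1/b
(w(-2, 11) + o(-17))*94 - S(-684, 179) = (1/(-2) + (-72 + 8*(-17)²))*94 - (-38 + 179) = (-½ + (-72 + 8*289))*94 - 1*141 = (-½ + (-72 + 2312))*94 - 141 = (-½ + 2240)*94 - 141 = (4479/2)*94 - 141 = 210513 - 141 = 210372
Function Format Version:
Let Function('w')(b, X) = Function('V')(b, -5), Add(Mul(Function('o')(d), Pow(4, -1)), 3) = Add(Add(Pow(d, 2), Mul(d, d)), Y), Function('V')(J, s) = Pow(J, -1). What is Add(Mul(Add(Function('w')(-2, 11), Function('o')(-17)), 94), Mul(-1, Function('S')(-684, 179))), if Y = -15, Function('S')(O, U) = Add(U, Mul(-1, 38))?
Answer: 210372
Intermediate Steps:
Function('S')(O, U) = Add(-38, U) (Function('S')(O, U) = Add(U, -38) = Add(-38, U))
Function('o')(d) = Add(-72, Mul(8, Pow(d, 2))) (Function('o')(d) = Add(-12, Mul(4, Add(Add(Pow(d, 2), Mul(d, d)), -15))) = Add(-12, Mul(4, Add(Add(Pow(d, 2), Pow(d, 2)), -15))) = Add(-12, Mul(4, Add(Mul(2, Pow(d, 2)), -15))) = Add(-12, Mul(4, Add(-15, Mul(2, Pow(d, 2))))) = Add(-12, Add(-60, Mul(8, Pow(d, 2)))) = Add(-72, Mul(8, Pow(d, 2))))
Function('w')(b, X) = Pow(b, -1)
Add(Mul(Add(Function('w')(-2, 11), Function('o')(-17)), 94), Mul(-1, Function('S')(-684, 179))) = Add(Mul(Add(Pow(-2, -1), Add(-72, Mul(8, Pow(-17, 2)))), 94), Mul(-1, Add(-38, 179))) = Add(Mul(Add(Rational(-1, 2), Add(-72, Mul(8, 289))), 94), Mul(-1, 141)) = Add(Mul(Add(Rational(-1, 2), Add(-72, 2312)), 94), -141) = Add(Mul(Add(Rational(-1, 2), 2240), 94), -141) = Add(Mul(Rational(4479, 2), 94), -141) = Add(210513, -141) = 210372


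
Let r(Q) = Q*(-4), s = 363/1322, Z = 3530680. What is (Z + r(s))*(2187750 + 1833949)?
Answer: 9385755681183046/661 ≈ 1.4199e+13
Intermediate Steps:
s = 363/1322 (s = 363*(1/1322) = 363/1322 ≈ 0.27458)
r(Q) = -4*Q
(Z + r(s))*(2187750 + 1833949) = (3530680 - 4*363/1322)*(2187750 + 1833949) = (3530680 - 726/661)*4021699 = (2333778754/661)*4021699 = 9385755681183046/661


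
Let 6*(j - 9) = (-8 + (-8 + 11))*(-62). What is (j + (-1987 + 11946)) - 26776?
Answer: -50269/3 ≈ -16756.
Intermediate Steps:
j = 182/3 (j = 9 + ((-8 + (-8 + 11))*(-62))/6 = 9 + ((-8 + 3)*(-62))/6 = 9 + (-5*(-62))/6 = 9 + (⅙)*310 = 9 + 155/3 = 182/3 ≈ 60.667)
(j + (-1987 + 11946)) - 26776 = (182/3 + (-1987 + 11946)) - 26776 = (182/3 + 9959) - 26776 = 30059/3 - 26776 = -50269/3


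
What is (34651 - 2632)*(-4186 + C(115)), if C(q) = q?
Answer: -130349349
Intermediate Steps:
(34651 - 2632)*(-4186 + C(115)) = (34651 - 2632)*(-4186 + 115) = 32019*(-4071) = -130349349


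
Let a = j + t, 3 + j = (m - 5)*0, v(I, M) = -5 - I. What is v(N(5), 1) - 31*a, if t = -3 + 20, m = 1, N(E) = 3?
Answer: -442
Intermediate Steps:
t = 17
j = -3 (j = -3 + (1 - 5)*0 = -3 - 4*0 = -3 + 0 = -3)
a = 14 (a = -3 + 17 = 14)
v(N(5), 1) - 31*a = (-5 - 1*3) - 31*14 = (-5 - 3) - 434 = -8 - 434 = -442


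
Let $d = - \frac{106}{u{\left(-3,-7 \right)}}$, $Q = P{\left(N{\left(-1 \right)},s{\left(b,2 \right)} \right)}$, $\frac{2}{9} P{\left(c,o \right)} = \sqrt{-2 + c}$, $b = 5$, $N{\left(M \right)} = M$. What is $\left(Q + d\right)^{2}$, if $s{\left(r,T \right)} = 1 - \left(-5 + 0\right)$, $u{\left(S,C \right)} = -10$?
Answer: $\frac{5161}{100} + \frac{477 i \sqrt{3}}{5} \approx 51.61 + 165.24 i$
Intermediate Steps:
$s{\left(r,T \right)} = 6$ ($s{\left(r,T \right)} = 1 - -5 = 1 + 5 = 6$)
$P{\left(c,o \right)} = \frac{9 \sqrt{-2 + c}}{2}$
$Q = \frac{9 i \sqrt{3}}{2}$ ($Q = \frac{9 \sqrt{-2 - 1}}{2} = \frac{9 \sqrt{-3}}{2} = \frac{9 i \sqrt{3}}{2} \approx 7.7942 i$)
$d = \frac{53}{5}$ ($d = - \frac{106}{-10} = \left(-106\right) \left(- \frac{1}{10}\right) = \frac{53}{5} \approx 10.6$)
$\left(Q + d\right)^{2} = \left(\frac{9 i \sqrt{3}}{2} + \frac{53}{5}\right)^{2} = \left(\frac{53}{5} + \frac{9 i \sqrt{3}}{2}\right)^{2}$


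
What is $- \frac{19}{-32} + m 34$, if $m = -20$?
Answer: $- \frac{21741}{32} \approx -679.41$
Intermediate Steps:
$- \frac{19}{-32} + m 34 = - \frac{19}{-32} - 680 = \left(-19\right) \left(- \frac{1}{32}\right) - 680 = \frac{19}{32} - 680 = - \frac{21741}{32}$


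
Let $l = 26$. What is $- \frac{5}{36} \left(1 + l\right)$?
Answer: $- \frac{15}{4} \approx -3.75$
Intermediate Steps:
$- \frac{5}{36} \left(1 + l\right) = - \frac{5}{36} \left(1 + 26\right) = \left(-5\right) \frac{1}{36} \cdot 27 = \left(- \frac{5}{36}\right) 27 = - \frac{15}{4}$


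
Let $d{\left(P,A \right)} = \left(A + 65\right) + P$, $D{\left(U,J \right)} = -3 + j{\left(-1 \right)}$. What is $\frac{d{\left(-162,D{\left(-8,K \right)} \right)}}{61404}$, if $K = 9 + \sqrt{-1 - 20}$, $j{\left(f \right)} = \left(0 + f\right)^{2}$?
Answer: $- \frac{33}{20468} \approx -0.0016123$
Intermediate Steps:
$j{\left(f \right)} = f^{2}$
$K = 9 + i \sqrt{21}$ ($K = 9 + \sqrt{-1 - 20} = 9 + \sqrt{-21} = 9 + i \sqrt{21} \approx 9.0 + 4.5826 i$)
$D{\left(U,J \right)} = -2$ ($D{\left(U,J \right)} = -3 + \left(-1\right)^{2} = -3 + 1 = -2$)
$d{\left(P,A \right)} = 65 + A + P$ ($d{\left(P,A \right)} = \left(65 + A\right) + P = 65 + A + P$)
$\frac{d{\left(-162,D{\left(-8,K \right)} \right)}}{61404} = \frac{65 - 2 - 162}{61404} = \left(-99\right) \frac{1}{61404} = - \frac{33}{20468}$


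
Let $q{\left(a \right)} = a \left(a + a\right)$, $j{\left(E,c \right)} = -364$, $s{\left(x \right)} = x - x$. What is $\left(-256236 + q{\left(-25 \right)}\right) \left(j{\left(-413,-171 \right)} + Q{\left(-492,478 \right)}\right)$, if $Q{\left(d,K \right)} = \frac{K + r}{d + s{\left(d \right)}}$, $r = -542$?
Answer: $\frac{11412153416}{123} \approx 9.2782 \cdot 10^{7}$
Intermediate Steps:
$s{\left(x \right)} = 0$
$q{\left(a \right)} = 2 a^{2}$ ($q{\left(a \right)} = a 2 a = 2 a^{2}$)
$Q{\left(d,K \right)} = \frac{-542 + K}{d}$ ($Q{\left(d,K \right)} = \frac{K - 542}{d + 0} = \frac{-542 + K}{d}$)
$\left(-256236 + q{\left(-25 \right)}\right) \left(j{\left(-413,-171 \right)} + Q{\left(-492,478 \right)}\right) = \left(-256236 + 2 \left(-25\right)^{2}\right) \left(-364 + \frac{-542 + 478}{-492}\right) = \left(-256236 + 2 \cdot 625\right) \left(-364 - - \frac{16}{123}\right) = \left(-256236 + 1250\right) \left(-364 + \frac{16}{123}\right) = \left(-254986\right) \left(- \frac{44756}{123}\right) = \frac{11412153416}{123}$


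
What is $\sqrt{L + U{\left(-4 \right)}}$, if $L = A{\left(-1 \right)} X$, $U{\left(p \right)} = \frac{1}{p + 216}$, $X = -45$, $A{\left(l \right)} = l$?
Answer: $\frac{\sqrt{505673}}{106} \approx 6.7086$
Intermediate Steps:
$U{\left(p \right)} = \frac{1}{216 + p}$
$L = 45$ ($L = \left(-1\right) \left(-45\right) = 45$)
$\sqrt{L + U{\left(-4 \right)}} = \sqrt{45 + \frac{1}{216 - 4}} = \sqrt{45 + \frac{1}{212}} = \sqrt{\frac{9541}{212}} = \frac{\sqrt{505673}}{106}$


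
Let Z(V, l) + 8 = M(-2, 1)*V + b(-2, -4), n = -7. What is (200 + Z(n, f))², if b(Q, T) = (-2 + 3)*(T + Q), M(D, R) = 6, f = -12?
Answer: 20736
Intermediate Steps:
b(Q, T) = Q + T (b(Q, T) = 1*(Q + T) = Q + T)
Z(V, l) = -14 + 6*V (Z(V, l) = -8 + (6*V + (-2 - 4)) = -8 + (6*V - 6) = -8 + (-6 + 6*V) = -14 + 6*V)
(200 + Z(n, f))² = (200 + (-14 + 6*(-7)))² = (200 + (-14 - 42))² = (200 - 56)² = 144² = 20736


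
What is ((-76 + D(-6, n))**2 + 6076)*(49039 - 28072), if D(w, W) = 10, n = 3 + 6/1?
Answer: 218727744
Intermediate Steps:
n = 9 (n = 3 + 6*1 = 3 + 6 = 9)
((-76 + D(-6, n))**2 + 6076)*(49039 - 28072) = ((-76 + 10)**2 + 6076)*(49039 - 28072) = ((-66)**2 + 6076)*20967 = (4356 + 6076)*20967 = 10432*20967 = 218727744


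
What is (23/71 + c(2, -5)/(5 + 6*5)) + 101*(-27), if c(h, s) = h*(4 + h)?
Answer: -6774938/2485 ≈ -2726.3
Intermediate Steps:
(23/71 + c(2, -5)/(5 + 6*5)) + 101*(-27) = (23/71 + (2*(4 + 2))/(5 + 6*5)) + 101*(-27) = (23*(1/71) + (2*6)/(5 + 30)) - 2727 = (23/71 + 12/35) - 2727 = 1657/2485 - 2727 = -6774938/2485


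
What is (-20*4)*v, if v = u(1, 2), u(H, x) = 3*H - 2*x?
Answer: 80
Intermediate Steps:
u(H, x) = -2*x + 3*H
v = -1 (v = -2*2 + 3*1 = -4 + 3 = -1)
(-20*4)*v = -20*4*(-1) = -80*(-1) = 80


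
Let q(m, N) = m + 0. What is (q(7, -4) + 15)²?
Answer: 484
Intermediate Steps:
q(m, N) = m
(q(7, -4) + 15)² = (7 + 15)² = 22² = 484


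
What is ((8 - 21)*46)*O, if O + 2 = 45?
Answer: -25714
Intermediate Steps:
O = 43 (O = -2 + 45 = 43)
((8 - 21)*46)*O = ((8 - 21)*46)*43 = -13*46*43 = -598*43 = -25714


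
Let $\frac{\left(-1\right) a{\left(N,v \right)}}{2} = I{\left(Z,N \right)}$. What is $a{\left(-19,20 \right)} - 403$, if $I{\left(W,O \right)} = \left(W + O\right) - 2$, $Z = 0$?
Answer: $-361$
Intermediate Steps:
$I{\left(W,O \right)} = -2 + O + W$ ($I{\left(W,O \right)} = \left(O + W\right) - 2 = -2 + O + W$)
$a{\left(N,v \right)} = 4 - 2 N$ ($a{\left(N,v \right)} = - 2 \left(-2 + N + 0\right) = - 2 \left(-2 + N\right) = 4 - 2 N$)
$a{\left(-19,20 \right)} - 403 = \left(4 - -38\right) - 403 = \left(4 + 38\right) - 403 = 42 - 403 = -361$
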